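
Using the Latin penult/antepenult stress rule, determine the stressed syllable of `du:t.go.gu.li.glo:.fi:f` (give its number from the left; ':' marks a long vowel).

5

Classical Latin: stress the penult if heavy (long vowel or closed), else the antepenult.
Weights: 4 li L, 5 glo: H, 6 fi:f H.
The penult (syllable 5, glo:) is heavy, so it takes stress.
Stress on syllable 5: du:t.go.gu.li.ˈglo:.fi:f.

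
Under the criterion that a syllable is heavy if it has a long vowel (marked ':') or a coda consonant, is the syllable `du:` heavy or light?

`du:`: long vowel, open (no coda). Long vowel → heavy.

heavy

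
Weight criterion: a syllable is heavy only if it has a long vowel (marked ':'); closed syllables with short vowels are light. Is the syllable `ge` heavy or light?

`ge`: short vowel, open (no coda). Short vowel → light.

light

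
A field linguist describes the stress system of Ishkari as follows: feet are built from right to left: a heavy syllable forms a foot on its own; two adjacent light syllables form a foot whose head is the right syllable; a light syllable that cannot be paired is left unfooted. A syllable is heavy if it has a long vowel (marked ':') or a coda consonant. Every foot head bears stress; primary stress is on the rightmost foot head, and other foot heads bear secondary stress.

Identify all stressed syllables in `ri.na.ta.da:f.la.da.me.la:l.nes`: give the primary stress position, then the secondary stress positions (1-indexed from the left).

primary 9, secondary 3, 4, 7, 8

Weights: 1 ri L, 2 na L, 3 ta L, 4 da:f H, 5 la L, 6 da L, 7 me L, 8 la:l H, 9 nes H.
Parse right to left (heavy = foot alone; LL = one foot; stranded L unfooted): ri (na.ˈta) (ˈda:f) la (da.ˈme) (ˈla:l) (ˈnes).
Foot heads: 3, 4, 7, 8, 9.
Primary stress on the rightmost head = syllable 9.
Secondary stress on 3, 4, 7, 8: ri.na.ˌta.ˌda:f.la.da.ˌme.ˌla:l.ˈnes.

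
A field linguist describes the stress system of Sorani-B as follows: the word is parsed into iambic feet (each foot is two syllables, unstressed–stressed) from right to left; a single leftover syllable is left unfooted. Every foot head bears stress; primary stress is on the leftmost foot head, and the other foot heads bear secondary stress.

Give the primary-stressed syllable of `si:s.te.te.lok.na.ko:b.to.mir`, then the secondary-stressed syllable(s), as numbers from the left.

Parse right to left into iambic (σˈσ) feet: (si:s.ˈte) (te.ˈlok) (na.ˈko:b) (to.ˈmir).
Foot heads (stressed positions): 2, 4, 6, 8.
End Rule Leftmost: primary stress on the leftmost head = syllable 2.
Secondary stress on 4, 6, 8: si:s.ˈte.te.ˌlok.na.ˌko:b.to.ˌmir.

primary 2, secondary 4, 6, 8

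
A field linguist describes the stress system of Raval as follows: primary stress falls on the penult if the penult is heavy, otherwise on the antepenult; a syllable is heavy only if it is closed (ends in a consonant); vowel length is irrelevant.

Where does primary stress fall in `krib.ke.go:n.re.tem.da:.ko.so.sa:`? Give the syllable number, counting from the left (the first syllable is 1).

7

Weights: 7 ko L, 8 so L, 9 sa: L.
The penult (syllable 8, so) is light, so stress falls on the antepenult (syllable 7, ko).
Primary stress: syllable 7 → krib.ke.go:n.re.tem.da:.ˈko.so.sa:.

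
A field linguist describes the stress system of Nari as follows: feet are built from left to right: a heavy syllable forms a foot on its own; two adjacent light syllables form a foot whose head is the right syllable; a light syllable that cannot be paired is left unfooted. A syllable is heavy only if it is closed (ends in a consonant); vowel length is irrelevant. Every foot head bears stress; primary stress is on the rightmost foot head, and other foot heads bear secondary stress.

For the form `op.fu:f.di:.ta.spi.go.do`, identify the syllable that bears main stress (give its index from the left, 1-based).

6

Weights: 1 op H, 2 fu:f H, 3 di: L, 4 ta L, 5 spi L, 6 go L, 7 do L.
Parse left to right (heavy = foot alone; LL = one foot; stranded L unfooted): (ˈop) (ˈfu:f) (di:.ˈta) (spi.ˈgo) do.
Foot heads: 1, 2, 4, 6.
Primary stress on the rightmost head = syllable 6.
Primary stress: syllable 6 → op.fu:f.di:.ta.spi.ˈgo.do.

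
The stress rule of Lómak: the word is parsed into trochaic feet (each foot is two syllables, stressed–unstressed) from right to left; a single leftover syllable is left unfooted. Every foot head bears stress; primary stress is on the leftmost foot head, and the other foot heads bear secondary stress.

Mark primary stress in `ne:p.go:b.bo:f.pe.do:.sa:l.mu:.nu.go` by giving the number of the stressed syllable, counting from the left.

2

Parse right to left into trochaic (ˈσσ) feet: ne:p (ˈgo:b.bo:f) (ˈpe.do:) (ˈsa:l.mu:) (ˈnu.go). Syllable 1 is left unfooted.
Foot heads (stressed positions): 2, 4, 6, 8.
End Rule Leftmost: primary stress on the leftmost head = syllable 2.
Primary stress: syllable 2 → ne:p.ˈgo:b.bo:f.pe.do:.sa:l.mu:.nu.go.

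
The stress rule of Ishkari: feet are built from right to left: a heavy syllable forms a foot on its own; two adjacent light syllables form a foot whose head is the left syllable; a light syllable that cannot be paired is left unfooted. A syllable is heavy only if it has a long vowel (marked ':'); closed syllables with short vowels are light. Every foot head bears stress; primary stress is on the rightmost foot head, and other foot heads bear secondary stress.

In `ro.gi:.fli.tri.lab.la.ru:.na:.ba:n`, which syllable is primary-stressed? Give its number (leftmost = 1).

Weights: 1 ro L, 2 gi: H, 3 fli L, 4 tri L, 5 lab L, 6 la L, 7 ru: H, 8 na: H, 9 ba:n H.
Parse right to left (heavy = foot alone; LL = one foot; stranded L unfooted): ro (ˈgi:) (ˈfli.tri) (ˈlab.la) (ˈru:) (ˈna:) (ˈba:n).
Foot heads: 2, 3, 5, 7, 8, 9.
Primary stress on the rightmost head = syllable 9.
Primary stress: syllable 9 → ro.gi:.fli.tri.lab.la.ru:.na:.ˈba:n.

9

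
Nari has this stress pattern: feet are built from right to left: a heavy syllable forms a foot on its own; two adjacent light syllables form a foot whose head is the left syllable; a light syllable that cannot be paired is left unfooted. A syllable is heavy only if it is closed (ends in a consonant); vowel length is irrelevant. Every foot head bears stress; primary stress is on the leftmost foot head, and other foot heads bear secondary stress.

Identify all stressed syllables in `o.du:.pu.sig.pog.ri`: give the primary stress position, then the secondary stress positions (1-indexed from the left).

Weights: 1 o L, 2 du: L, 3 pu L, 4 sig H, 5 pog H, 6 ri L.
Parse right to left (heavy = foot alone; LL = one foot; stranded L unfooted): o (ˈdu:.pu) (ˈsig) (ˈpog) ri.
Foot heads: 2, 4, 5.
Primary stress on the leftmost head = syllable 2.
Secondary stress on 4, 5: o.ˈdu:.pu.ˌsig.ˌpog.ri.

primary 2, secondary 4, 5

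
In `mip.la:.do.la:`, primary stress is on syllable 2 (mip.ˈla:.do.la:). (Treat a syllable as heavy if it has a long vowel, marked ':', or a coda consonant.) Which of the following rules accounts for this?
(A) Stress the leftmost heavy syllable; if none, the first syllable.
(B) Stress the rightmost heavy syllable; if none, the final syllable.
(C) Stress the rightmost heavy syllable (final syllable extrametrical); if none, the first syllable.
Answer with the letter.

C

Rule A → syllable 1 (observed: 2).
Rule B → syllable 4 (observed: 2).
Rule C → syllable 2 ✓.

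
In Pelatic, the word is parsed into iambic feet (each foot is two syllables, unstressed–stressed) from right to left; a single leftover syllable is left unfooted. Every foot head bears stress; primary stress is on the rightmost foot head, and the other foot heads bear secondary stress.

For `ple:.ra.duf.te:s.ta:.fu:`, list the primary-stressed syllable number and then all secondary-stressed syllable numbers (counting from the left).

Parse right to left into iambic (σˈσ) feet: (ple:.ˈra) (duf.ˈte:s) (ta:.ˈfu:).
Foot heads (stressed positions): 2, 4, 6.
End Rule Rightmost: primary stress on the rightmost head = syllable 6.
Secondary stress on 2, 4: ple:.ˌra.duf.ˌte:s.ta:.ˈfu:.

primary 6, secondary 2, 4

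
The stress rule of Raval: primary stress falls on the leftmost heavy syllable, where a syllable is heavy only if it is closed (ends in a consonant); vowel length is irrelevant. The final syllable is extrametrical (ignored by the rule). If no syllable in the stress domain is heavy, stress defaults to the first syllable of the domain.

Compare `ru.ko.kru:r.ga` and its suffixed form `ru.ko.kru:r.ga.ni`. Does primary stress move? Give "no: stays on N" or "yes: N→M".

no: stays on 3

Base `ru.ko.kru:r.ga` (4 syllables):
  The final syllable (4, ga) is extrametrical; the stress domain is syllables 1–3.
  Weights: 1 ru L, 2 ko L, 3 kru:r H.
  Heavy syllables in the domain: 3. The leftmost is syllable 3 (kru:r).
  → primary stress on syllable 3.
Suffixed `ru.ko.kru:r.ga.ni` (5 syllables):
  The final syllable (5, ni) is extrametrical; the stress domain is syllables 1–4.
  Weights: 1 ru L, 2 ko L, 3 kru:r H, 4 ga L.
  Heavy syllables in the domain: 3. The leftmost is syllable 3 (kru:r).
  → primary stress on syllable 3.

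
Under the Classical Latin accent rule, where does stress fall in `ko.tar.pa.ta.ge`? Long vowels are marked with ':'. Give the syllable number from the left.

Classical Latin: stress the penult if heavy (long vowel or closed), else the antepenult.
Weights: 3 pa L, 4 ta L, 5 ge L.
The penult (syllable 4, ta) is light, so stress falls on the antepenult (syllable 3, pa).
Stress on syllable 3: ko.tar.ˈpa.ta.ge.

3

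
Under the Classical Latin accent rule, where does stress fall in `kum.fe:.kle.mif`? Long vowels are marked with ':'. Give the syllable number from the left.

Classical Latin: stress the penult if heavy (long vowel or closed), else the antepenult.
Weights: 2 fe: H, 3 kle L, 4 mif H.
The penult (syllable 3, kle) is light, so stress falls on the antepenult (syllable 2, fe:).
Stress on syllable 2: kum.ˈfe:.kle.mif.

2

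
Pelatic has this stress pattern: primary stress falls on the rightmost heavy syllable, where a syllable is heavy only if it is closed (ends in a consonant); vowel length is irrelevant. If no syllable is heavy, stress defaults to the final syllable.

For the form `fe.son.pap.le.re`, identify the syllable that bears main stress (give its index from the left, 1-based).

3

Weights: 1 fe L, 2 son H, 3 pap H, 4 le L, 5 re L.
Heavy syllables in the domain: 2, 3. The rightmost is syllable 3 (pap).
Primary stress: syllable 3 → fe.son.ˈpap.le.re.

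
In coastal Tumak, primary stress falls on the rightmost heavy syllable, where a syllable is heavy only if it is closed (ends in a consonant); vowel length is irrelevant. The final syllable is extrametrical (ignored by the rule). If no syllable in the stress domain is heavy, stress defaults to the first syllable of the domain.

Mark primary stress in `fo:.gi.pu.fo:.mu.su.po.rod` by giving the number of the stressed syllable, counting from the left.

1

The final syllable (8, rod) is extrametrical; the stress domain is syllables 1–7.
Weights: 1 fo: L, 2 gi L, 3 pu L, 4 fo: L, 5 mu L, 6 su L, 7 po L.
No heavy syllable in the domain; default to the first syllable of the domain = syllable 1.
Primary stress: syllable 1 → ˈfo:.gi.pu.fo:.mu.su.po.rod.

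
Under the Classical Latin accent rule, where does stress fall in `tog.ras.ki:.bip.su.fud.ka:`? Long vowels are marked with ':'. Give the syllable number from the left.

6

Classical Latin: stress the penult if heavy (long vowel or closed), else the antepenult.
Weights: 5 su L, 6 fud H, 7 ka: H.
The penult (syllable 6, fud) is heavy, so it takes stress.
Stress on syllable 6: tog.ras.ki:.bip.su.ˈfud.ka:.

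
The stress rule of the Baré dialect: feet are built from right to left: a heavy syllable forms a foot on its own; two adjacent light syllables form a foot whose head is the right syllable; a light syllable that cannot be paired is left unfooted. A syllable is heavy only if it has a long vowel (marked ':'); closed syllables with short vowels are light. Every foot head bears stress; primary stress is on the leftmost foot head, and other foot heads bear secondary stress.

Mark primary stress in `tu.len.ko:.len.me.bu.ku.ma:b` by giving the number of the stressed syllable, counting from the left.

Weights: 1 tu L, 2 len L, 3 ko: H, 4 len L, 5 me L, 6 bu L, 7 ku L, 8 ma:b H.
Parse right to left (heavy = foot alone; LL = one foot; stranded L unfooted): (tu.ˈlen) (ˈko:) (len.ˈme) (bu.ˈku) (ˈma:b).
Foot heads: 2, 3, 5, 7, 8.
Primary stress on the leftmost head = syllable 2.
Primary stress: syllable 2 → tu.ˈlen.ko:.len.me.bu.ku.ma:b.

2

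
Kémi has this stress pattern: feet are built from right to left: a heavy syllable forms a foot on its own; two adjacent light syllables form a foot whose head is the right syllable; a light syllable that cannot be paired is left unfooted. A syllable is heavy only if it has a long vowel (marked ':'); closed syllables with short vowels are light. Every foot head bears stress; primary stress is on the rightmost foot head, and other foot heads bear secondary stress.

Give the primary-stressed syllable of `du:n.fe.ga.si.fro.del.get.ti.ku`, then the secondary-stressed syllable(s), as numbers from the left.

primary 9, secondary 1, 3, 5, 7

Weights: 1 du:n H, 2 fe L, 3 ga L, 4 si L, 5 fro L, 6 del L, 7 get L, 8 ti L, 9 ku L.
Parse right to left (heavy = foot alone; LL = one foot; stranded L unfooted): (ˈdu:n) (fe.ˈga) (si.ˈfro) (del.ˈget) (ti.ˈku).
Foot heads: 1, 3, 5, 7, 9.
Primary stress on the rightmost head = syllable 9.
Secondary stress on 1, 3, 5, 7: ˌdu:n.fe.ˌga.si.ˌfro.del.ˌget.ti.ˈku.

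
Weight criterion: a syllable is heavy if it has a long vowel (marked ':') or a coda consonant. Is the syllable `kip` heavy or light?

`kip`: short vowel, closed (coda /p/). Closed → heavy.

heavy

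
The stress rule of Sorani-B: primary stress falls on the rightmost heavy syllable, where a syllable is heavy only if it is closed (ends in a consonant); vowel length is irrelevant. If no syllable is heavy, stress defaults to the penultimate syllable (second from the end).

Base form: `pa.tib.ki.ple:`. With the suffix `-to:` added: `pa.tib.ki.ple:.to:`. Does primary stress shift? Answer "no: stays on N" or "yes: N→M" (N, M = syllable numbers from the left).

no: stays on 2

Base `pa.tib.ki.ple:` (4 syllables):
  Weights: 1 pa L, 2 tib H, 3 ki L, 4 ple: L.
  Heavy syllables in the domain: 2. The rightmost is syllable 2 (tib).
  → primary stress on syllable 2.
Suffixed `pa.tib.ki.ple:.to:` (5 syllables):
  Weights: 1 pa L, 2 tib H, 3 ki L, 4 ple: L, 5 to: L.
  Heavy syllables in the domain: 2. The rightmost is syllable 2 (tib).
  → primary stress on syllable 2.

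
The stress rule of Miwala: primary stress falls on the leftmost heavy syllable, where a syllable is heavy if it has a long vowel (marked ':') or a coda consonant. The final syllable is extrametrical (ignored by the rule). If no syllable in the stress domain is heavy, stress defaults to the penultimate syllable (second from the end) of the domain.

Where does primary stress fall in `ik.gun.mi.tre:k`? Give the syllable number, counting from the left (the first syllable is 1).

1

The final syllable (4, tre:k) is extrametrical; the stress domain is syllables 1–3.
Weights: 1 ik H, 2 gun H, 3 mi L.
Heavy syllables in the domain: 1, 2. The leftmost is syllable 1 (ik).
Primary stress: syllable 1 → ˈik.gun.mi.tre:k.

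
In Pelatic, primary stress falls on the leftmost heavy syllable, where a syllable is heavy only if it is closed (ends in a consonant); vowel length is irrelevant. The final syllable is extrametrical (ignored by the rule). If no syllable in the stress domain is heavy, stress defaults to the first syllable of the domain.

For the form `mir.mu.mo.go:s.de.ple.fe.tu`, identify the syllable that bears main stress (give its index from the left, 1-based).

The final syllable (8, tu) is extrametrical; the stress domain is syllables 1–7.
Weights: 1 mir H, 2 mu L, 3 mo L, 4 go:s H, 5 de L, 6 ple L, 7 fe L.
Heavy syllables in the domain: 1, 4. The leftmost is syllable 1 (mir).
Primary stress: syllable 1 → ˈmir.mu.mo.go:s.de.ple.fe.tu.

1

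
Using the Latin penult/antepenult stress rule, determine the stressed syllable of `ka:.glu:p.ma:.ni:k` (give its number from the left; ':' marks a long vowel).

3

Classical Latin: stress the penult if heavy (long vowel or closed), else the antepenult.
Weights: 2 glu:p H, 3 ma: H, 4 ni:k H.
The penult (syllable 3, ma:) is heavy, so it takes stress.
Stress on syllable 3: ka:.glu:p.ˈma:.ni:k.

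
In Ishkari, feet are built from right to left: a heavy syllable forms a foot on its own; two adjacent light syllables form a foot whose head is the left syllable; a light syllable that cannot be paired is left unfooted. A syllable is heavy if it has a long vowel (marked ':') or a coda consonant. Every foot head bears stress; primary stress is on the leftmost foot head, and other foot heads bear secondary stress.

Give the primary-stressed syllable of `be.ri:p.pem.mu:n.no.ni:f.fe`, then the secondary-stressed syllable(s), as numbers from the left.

primary 2, secondary 3, 4, 6

Weights: 1 be L, 2 ri:p H, 3 pem H, 4 mu:n H, 5 no L, 6 ni:f H, 7 fe L.
Parse right to left (heavy = foot alone; LL = one foot; stranded L unfooted): be (ˈri:p) (ˈpem) (ˈmu:n) no (ˈni:f) fe.
Foot heads: 2, 3, 4, 6.
Primary stress on the leftmost head = syllable 2.
Secondary stress on 3, 4, 6: be.ˈri:p.ˌpem.ˌmu:n.no.ˌni:f.fe.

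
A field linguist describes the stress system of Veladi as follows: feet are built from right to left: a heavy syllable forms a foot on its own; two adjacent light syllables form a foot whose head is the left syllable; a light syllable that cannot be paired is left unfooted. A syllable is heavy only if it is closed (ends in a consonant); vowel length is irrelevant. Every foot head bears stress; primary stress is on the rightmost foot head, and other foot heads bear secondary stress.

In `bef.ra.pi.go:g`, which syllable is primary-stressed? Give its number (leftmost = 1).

Weights: 1 bef H, 2 ra L, 3 pi L, 4 go:g H.
Parse right to left (heavy = foot alone; LL = one foot; stranded L unfooted): (ˈbef) (ˈra.pi) (ˈgo:g).
Foot heads: 1, 2, 4.
Primary stress on the rightmost head = syllable 4.
Primary stress: syllable 4 → bef.ra.pi.ˈgo:g.

4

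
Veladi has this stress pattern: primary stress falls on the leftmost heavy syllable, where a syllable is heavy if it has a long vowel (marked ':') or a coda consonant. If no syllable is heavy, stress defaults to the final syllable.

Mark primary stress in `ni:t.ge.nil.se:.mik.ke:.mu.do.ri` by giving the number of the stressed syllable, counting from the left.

1

Weights: 1 ni:t H, 2 ge L, 3 nil H, 4 se: H, 5 mik H, 6 ke: H, 7 mu L, 8 do L, 9 ri L.
Heavy syllables in the domain: 1, 3, 4, 5, 6. The leftmost is syllable 1 (ni:t).
Primary stress: syllable 1 → ˈni:t.ge.nil.se:.mik.ke:.mu.do.ri.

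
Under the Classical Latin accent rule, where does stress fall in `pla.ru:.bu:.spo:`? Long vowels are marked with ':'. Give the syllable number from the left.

3

Classical Latin: stress the penult if heavy (long vowel or closed), else the antepenult.
Weights: 2 ru: H, 3 bu: H, 4 spo: H.
The penult (syllable 3, bu:) is heavy, so it takes stress.
Stress on syllable 3: pla.ru:.ˈbu:.spo:.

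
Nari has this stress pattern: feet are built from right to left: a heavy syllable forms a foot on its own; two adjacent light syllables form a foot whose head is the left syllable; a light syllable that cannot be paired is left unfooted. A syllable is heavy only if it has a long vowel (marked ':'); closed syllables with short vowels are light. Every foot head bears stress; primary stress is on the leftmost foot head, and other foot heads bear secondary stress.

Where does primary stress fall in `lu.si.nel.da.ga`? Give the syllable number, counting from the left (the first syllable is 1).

2

Weights: 1 lu L, 2 si L, 3 nel L, 4 da L, 5 ga L.
Parse right to left (heavy = foot alone; LL = one foot; stranded L unfooted): lu (ˈsi.nel) (ˈda.ga).
Foot heads: 2, 4.
Primary stress on the leftmost head = syllable 2.
Primary stress: syllable 2 → lu.ˈsi.nel.da.ga.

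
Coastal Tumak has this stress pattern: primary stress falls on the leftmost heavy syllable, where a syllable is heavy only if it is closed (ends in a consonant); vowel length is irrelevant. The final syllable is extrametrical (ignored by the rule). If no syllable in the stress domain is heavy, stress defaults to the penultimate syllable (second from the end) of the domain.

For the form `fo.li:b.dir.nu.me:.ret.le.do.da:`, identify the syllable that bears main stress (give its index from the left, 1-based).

The final syllable (9, da:) is extrametrical; the stress domain is syllables 1–8.
Weights: 1 fo L, 2 li:b H, 3 dir H, 4 nu L, 5 me: L, 6 ret H, 7 le L, 8 do L.
Heavy syllables in the domain: 2, 3, 6. The leftmost is syllable 2 (li:b).
Primary stress: syllable 2 → fo.ˈli:b.dir.nu.me:.ret.le.do.da:.

2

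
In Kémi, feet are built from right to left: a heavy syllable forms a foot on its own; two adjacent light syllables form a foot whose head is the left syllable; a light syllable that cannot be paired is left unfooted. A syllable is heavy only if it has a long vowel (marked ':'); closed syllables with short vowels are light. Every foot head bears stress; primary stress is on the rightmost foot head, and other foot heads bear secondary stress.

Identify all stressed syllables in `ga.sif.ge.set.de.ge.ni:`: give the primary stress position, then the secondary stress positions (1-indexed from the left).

primary 7, secondary 1, 3, 5

Weights: 1 ga L, 2 sif L, 3 ge L, 4 set L, 5 de L, 6 ge L, 7 ni: H.
Parse right to left (heavy = foot alone; LL = one foot; stranded L unfooted): (ˈga.sif) (ˈge.set) (ˈde.ge) (ˈni:).
Foot heads: 1, 3, 5, 7.
Primary stress on the rightmost head = syllable 7.
Secondary stress on 1, 3, 5: ˌga.sif.ˌge.set.ˌde.ge.ˈni:.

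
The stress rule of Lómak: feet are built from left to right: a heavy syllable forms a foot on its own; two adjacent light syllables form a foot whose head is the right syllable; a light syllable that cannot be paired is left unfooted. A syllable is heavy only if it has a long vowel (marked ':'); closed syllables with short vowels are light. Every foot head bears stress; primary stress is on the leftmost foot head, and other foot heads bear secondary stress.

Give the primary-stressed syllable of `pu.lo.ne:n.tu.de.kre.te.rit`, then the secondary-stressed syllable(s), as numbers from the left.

primary 2, secondary 3, 5, 7

Weights: 1 pu L, 2 lo L, 3 ne:n H, 4 tu L, 5 de L, 6 kre L, 7 te L, 8 rit L.
Parse left to right (heavy = foot alone; LL = one foot; stranded L unfooted): (pu.ˈlo) (ˈne:n) (tu.ˈde) (kre.ˈte) rit.
Foot heads: 2, 3, 5, 7.
Primary stress on the leftmost head = syllable 2.
Secondary stress on 3, 5, 7: pu.ˈlo.ˌne:n.tu.ˌde.kre.ˌte.rit.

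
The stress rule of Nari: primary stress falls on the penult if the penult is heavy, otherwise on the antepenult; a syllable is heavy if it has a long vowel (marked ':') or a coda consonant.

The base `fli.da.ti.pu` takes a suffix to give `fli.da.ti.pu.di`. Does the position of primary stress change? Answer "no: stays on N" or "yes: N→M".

yes: 2→3

Base `fli.da.ti.pu` (4 syllables):
  Weights: 2 da L, 3 ti L, 4 pu L.
  The penult (syllable 3, ti) is light, so stress falls on the antepenult (syllable 2, da).
  → primary stress on syllable 2.
Suffixed `fli.da.ti.pu.di` (5 syllables):
  Weights: 3 ti L, 4 pu L, 5 di L.
  The penult (syllable 4, pu) is light, so stress falls on the antepenult (syllable 3, ti).
  → primary stress on syllable 3.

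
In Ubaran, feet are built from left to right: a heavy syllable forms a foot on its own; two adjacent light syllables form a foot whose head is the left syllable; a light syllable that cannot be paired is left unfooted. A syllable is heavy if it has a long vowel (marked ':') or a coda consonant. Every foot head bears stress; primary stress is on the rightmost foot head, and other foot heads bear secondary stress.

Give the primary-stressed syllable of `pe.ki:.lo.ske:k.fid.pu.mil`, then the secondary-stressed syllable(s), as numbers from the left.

primary 7, secondary 2, 4, 5

Weights: 1 pe L, 2 ki: H, 3 lo L, 4 ske:k H, 5 fid H, 6 pu L, 7 mil H.
Parse left to right (heavy = foot alone; LL = one foot; stranded L unfooted): pe (ˈki:) lo (ˈske:k) (ˈfid) pu (ˈmil).
Foot heads: 2, 4, 5, 7.
Primary stress on the rightmost head = syllable 7.
Secondary stress on 2, 4, 5: pe.ˌki:.lo.ˌske:k.ˌfid.pu.ˈmil.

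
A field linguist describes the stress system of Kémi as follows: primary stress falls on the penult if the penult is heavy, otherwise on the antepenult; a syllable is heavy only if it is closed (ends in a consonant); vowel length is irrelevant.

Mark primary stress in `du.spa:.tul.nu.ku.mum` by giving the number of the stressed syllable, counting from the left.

4

Weights: 4 nu L, 5 ku L, 6 mum H.
The penult (syllable 5, ku) is light, so stress falls on the antepenult (syllable 4, nu).
Primary stress: syllable 4 → du.spa:.tul.ˈnu.ku.mum.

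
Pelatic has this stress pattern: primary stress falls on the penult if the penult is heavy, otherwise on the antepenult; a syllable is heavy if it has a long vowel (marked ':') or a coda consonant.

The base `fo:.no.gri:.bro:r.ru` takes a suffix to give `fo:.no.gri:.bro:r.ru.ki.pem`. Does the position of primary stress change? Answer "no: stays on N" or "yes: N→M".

Base `fo:.no.gri:.bro:r.ru` (5 syllables):
  Weights: 3 gri: H, 4 bro:r H, 5 ru L.
  The penult (syllable 4, bro:r) is heavy, so it takes stress.
  → primary stress on syllable 4.
Suffixed `fo:.no.gri:.bro:r.ru.ki.pem` (7 syllables):
  Weights: 5 ru L, 6 ki L, 7 pem H.
  The penult (syllable 6, ki) is light, so stress falls on the antepenult (syllable 5, ru).
  → primary stress on syllable 5.

yes: 4→5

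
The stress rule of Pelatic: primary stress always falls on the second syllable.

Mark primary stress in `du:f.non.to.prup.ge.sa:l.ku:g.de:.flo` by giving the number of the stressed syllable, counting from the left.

The word has 9 syllables; the second syllable is syllable 2 (non).
Primary stress: syllable 2 → du:f.ˈnon.to.prup.ge.sa:l.ku:g.de:.flo.

2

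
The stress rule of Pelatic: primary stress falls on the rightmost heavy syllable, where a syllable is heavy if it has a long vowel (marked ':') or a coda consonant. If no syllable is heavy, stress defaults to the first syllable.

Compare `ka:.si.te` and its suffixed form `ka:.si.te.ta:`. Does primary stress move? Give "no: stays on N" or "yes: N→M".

yes: 1→4

Base `ka:.si.te` (3 syllables):
  Weights: 1 ka: H, 2 si L, 3 te L.
  Heavy syllables in the domain: 1. The rightmost is syllable 1 (ka:).
  → primary stress on syllable 1.
Suffixed `ka:.si.te.ta:` (4 syllables):
  Weights: 1 ka: H, 2 si L, 3 te L, 4 ta: H.
  Heavy syllables in the domain: 1, 4. The rightmost is syllable 4 (ta:).
  → primary stress on syllable 4.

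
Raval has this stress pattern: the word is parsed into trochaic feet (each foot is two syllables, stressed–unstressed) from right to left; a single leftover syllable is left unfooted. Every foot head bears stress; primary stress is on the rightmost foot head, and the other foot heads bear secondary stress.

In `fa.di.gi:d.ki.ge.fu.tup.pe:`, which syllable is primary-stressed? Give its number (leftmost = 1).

7

Parse right to left into trochaic (ˈσσ) feet: (ˈfa.di) (ˈgi:d.ki) (ˈge.fu) (ˈtup.pe:).
Foot heads (stressed positions): 1, 3, 5, 7.
End Rule Rightmost: primary stress on the rightmost head = syllable 7.
Primary stress: syllable 7 → fa.di.gi:d.ki.ge.fu.ˈtup.pe:.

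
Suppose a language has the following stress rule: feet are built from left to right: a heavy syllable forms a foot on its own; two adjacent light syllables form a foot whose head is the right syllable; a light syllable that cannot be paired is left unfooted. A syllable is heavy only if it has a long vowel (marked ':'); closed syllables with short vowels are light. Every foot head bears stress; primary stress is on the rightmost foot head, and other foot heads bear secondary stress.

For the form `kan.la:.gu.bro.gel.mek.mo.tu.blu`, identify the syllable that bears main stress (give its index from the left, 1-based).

8

Weights: 1 kan L, 2 la: H, 3 gu L, 4 bro L, 5 gel L, 6 mek L, 7 mo L, 8 tu L, 9 blu L.
Parse left to right (heavy = foot alone; LL = one foot; stranded L unfooted): kan (ˈla:) (gu.ˈbro) (gel.ˈmek) (mo.ˈtu) blu.
Foot heads: 2, 4, 6, 8.
Primary stress on the rightmost head = syllable 8.
Primary stress: syllable 8 → kan.la:.gu.bro.gel.mek.mo.ˈtu.blu.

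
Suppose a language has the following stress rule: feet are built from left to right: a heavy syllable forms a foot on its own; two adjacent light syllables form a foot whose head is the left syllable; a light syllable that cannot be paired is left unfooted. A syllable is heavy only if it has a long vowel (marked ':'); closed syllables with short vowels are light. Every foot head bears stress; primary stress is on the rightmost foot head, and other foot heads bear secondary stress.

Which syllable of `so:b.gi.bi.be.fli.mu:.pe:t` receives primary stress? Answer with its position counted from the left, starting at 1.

Weights: 1 so:b H, 2 gi L, 3 bi L, 4 be L, 5 fli L, 6 mu: H, 7 pe:t H.
Parse left to right (heavy = foot alone; LL = one foot; stranded L unfooted): (ˈso:b) (ˈgi.bi) (ˈbe.fli) (ˈmu:) (ˈpe:t).
Foot heads: 1, 2, 4, 6, 7.
Primary stress on the rightmost head = syllable 7.
Primary stress: syllable 7 → so:b.gi.bi.be.fli.mu:.ˈpe:t.

7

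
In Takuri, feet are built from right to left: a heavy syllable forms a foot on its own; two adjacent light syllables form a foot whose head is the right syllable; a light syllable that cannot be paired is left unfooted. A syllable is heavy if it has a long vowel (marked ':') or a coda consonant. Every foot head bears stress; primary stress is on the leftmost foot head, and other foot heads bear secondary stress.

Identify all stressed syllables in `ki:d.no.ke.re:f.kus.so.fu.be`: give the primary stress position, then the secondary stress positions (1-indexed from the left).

Weights: 1 ki:d H, 2 no L, 3 ke L, 4 re:f H, 5 kus H, 6 so L, 7 fu L, 8 be L.
Parse right to left (heavy = foot alone; LL = one foot; stranded L unfooted): (ˈki:d) (no.ˈke) (ˈre:f) (ˈkus) so (fu.ˈbe).
Foot heads: 1, 3, 4, 5, 8.
Primary stress on the leftmost head = syllable 1.
Secondary stress on 3, 4, 5, 8: ˈki:d.no.ˌke.ˌre:f.ˌkus.so.fu.ˌbe.

primary 1, secondary 3, 4, 5, 8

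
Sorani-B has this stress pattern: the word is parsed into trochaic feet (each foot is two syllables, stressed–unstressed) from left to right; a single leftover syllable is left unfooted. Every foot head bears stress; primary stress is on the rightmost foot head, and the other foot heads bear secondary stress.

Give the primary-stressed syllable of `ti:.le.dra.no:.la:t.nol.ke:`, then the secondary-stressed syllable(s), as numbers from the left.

Parse left to right into trochaic (ˈσσ) feet: (ˈti:.le) (ˈdra.no:) (ˈla:t.nol) ke:. Syllable 7 is left unfooted.
Foot heads (stressed positions): 1, 3, 5.
End Rule Rightmost: primary stress on the rightmost head = syllable 5.
Secondary stress on 1, 3: ˌti:.le.ˌdra.no:.ˈla:t.nol.ke:.

primary 5, secondary 1, 3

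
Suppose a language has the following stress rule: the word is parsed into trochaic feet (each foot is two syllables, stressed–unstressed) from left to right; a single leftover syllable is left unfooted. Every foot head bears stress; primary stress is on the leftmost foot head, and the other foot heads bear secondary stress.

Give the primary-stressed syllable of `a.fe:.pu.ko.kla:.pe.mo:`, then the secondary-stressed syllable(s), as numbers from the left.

primary 1, secondary 3, 5

Parse left to right into trochaic (ˈσσ) feet: (ˈa.fe:) (ˈpu.ko) (ˈkla:.pe) mo:. Syllable 7 is left unfooted.
Foot heads (stressed positions): 1, 3, 5.
End Rule Leftmost: primary stress on the leftmost head = syllable 1.
Secondary stress on 3, 5: ˈa.fe:.ˌpu.ko.ˌkla:.pe.mo:.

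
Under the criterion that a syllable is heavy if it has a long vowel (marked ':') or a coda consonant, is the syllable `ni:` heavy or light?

heavy

`ni:`: long vowel, open (no coda). Long vowel → heavy.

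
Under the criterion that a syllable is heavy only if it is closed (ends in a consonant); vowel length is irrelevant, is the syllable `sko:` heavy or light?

`sko:`: long vowel, open (no coda). Open (no coda) → light.

light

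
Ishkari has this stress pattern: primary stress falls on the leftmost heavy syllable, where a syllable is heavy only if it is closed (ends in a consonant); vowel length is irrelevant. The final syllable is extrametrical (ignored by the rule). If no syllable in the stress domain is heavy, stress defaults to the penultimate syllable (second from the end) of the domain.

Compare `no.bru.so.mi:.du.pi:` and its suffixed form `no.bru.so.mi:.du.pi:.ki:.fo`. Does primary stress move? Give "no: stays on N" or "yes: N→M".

yes: 4→6

Base `no.bru.so.mi:.du.pi:` (6 syllables):
  The final syllable (6, pi:) is extrametrical; the stress domain is syllables 1–5.
  Weights: 1 no L, 2 bru L, 3 so L, 4 mi: L, 5 du L.
  No heavy syllable in the domain; default to the penultimate syllable (second from the end) of the domain = syllable 4.
  → primary stress on syllable 4.
Suffixed `no.bru.so.mi:.du.pi:.ki:.fo` (8 syllables):
  The final syllable (8, fo) is extrametrical; the stress domain is syllables 1–7.
  Weights: 1 no L, 2 bru L, 3 so L, 4 mi: L, 5 du L, 6 pi: L, 7 ki: L.
  No heavy syllable in the domain; default to the penultimate syllable (second from the end) of the domain = syllable 6.
  → primary stress on syllable 6.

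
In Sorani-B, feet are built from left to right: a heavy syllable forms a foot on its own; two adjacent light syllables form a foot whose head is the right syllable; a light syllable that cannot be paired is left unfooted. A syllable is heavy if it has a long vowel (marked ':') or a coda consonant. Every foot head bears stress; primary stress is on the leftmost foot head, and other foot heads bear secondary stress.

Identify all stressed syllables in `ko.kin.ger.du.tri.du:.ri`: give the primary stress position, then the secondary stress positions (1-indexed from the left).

Weights: 1 ko L, 2 kin H, 3 ger H, 4 du L, 5 tri L, 6 du: H, 7 ri L.
Parse left to right (heavy = foot alone; LL = one foot; stranded L unfooted): ko (ˈkin) (ˈger) (du.ˈtri) (ˈdu:) ri.
Foot heads: 2, 3, 5, 6.
Primary stress on the leftmost head = syllable 2.
Secondary stress on 3, 5, 6: ko.ˈkin.ˌger.du.ˌtri.ˌdu:.ri.

primary 2, secondary 3, 5, 6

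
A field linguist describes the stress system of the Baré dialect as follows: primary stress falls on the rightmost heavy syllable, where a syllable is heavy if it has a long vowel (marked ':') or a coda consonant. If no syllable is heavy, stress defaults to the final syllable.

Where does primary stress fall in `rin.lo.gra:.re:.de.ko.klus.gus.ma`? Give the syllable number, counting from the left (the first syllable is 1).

8

Weights: 1 rin H, 2 lo L, 3 gra: H, 4 re: H, 5 de L, 6 ko L, 7 klus H, 8 gus H, 9 ma L.
Heavy syllables in the domain: 1, 3, 4, 7, 8. The rightmost is syllable 8 (gus).
Primary stress: syllable 8 → rin.lo.gra:.re:.de.ko.klus.ˈgus.ma.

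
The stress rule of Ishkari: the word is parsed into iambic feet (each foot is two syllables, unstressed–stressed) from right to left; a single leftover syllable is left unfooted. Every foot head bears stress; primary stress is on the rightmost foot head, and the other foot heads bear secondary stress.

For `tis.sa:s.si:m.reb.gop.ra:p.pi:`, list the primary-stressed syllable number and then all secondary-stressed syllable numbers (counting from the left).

Parse right to left into iambic (σˈσ) feet: tis (sa:s.ˈsi:m) (reb.ˈgop) (ra:p.ˈpi:). Syllable 1 is left unfooted.
Foot heads (stressed positions): 3, 5, 7.
End Rule Rightmost: primary stress on the rightmost head = syllable 7.
Secondary stress on 3, 5: tis.sa:s.ˌsi:m.reb.ˌgop.ra:p.ˈpi:.

primary 7, secondary 3, 5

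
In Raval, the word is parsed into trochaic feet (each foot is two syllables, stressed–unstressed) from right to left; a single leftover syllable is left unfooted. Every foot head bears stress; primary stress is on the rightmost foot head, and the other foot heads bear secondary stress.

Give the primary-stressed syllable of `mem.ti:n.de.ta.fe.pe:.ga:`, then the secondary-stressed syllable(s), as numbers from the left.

Parse right to left into trochaic (ˈσσ) feet: mem (ˈti:n.de) (ˈta.fe) (ˈpe:.ga:). Syllable 1 is left unfooted.
Foot heads (stressed positions): 2, 4, 6.
End Rule Rightmost: primary stress on the rightmost head = syllable 6.
Secondary stress on 2, 4: mem.ˌti:n.de.ˌta.fe.ˈpe:.ga:.

primary 6, secondary 2, 4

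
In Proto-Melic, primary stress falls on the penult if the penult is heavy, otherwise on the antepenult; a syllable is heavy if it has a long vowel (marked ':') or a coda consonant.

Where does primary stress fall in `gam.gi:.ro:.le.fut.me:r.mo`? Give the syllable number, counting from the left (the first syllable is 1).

6

Weights: 5 fut H, 6 me:r H, 7 mo L.
The penult (syllable 6, me:r) is heavy, so it takes stress.
Primary stress: syllable 6 → gam.gi:.ro:.le.fut.ˈme:r.mo.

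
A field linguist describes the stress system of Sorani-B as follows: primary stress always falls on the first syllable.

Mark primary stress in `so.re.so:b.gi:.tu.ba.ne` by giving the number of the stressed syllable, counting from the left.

1

The word has 7 syllables; the first syllable is syllable 1 (so).
Primary stress: syllable 1 → ˈso.re.so:b.gi:.tu.ba.ne.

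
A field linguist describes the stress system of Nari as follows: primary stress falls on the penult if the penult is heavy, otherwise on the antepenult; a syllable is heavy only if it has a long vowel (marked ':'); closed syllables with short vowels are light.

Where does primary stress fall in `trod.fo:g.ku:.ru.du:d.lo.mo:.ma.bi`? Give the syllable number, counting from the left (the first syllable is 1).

7

Weights: 7 mo: H, 8 ma L, 9 bi L.
The penult (syllable 8, ma) is light, so stress falls on the antepenult (syllable 7, mo:).
Primary stress: syllable 7 → trod.fo:g.ku:.ru.du:d.lo.ˈmo:.ma.bi.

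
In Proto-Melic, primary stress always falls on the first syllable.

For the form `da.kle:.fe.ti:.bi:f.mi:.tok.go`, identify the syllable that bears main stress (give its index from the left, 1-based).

1

The word has 8 syllables; the first syllable is syllable 1 (da).
Primary stress: syllable 1 → ˈda.kle:.fe.ti:.bi:f.mi:.tok.go.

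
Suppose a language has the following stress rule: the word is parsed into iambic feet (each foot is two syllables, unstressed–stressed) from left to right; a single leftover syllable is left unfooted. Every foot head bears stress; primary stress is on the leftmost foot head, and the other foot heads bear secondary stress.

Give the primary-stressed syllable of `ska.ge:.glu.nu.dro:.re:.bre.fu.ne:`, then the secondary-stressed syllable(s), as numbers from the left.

Parse left to right into iambic (σˈσ) feet: (ska.ˈge:) (glu.ˈnu) (dro:.ˈre:) (bre.ˈfu) ne:. Syllable 9 is left unfooted.
Foot heads (stressed positions): 2, 4, 6, 8.
End Rule Leftmost: primary stress on the leftmost head = syllable 2.
Secondary stress on 4, 6, 8: ska.ˈge:.glu.ˌnu.dro:.ˌre:.bre.ˌfu.ne:.

primary 2, secondary 4, 6, 8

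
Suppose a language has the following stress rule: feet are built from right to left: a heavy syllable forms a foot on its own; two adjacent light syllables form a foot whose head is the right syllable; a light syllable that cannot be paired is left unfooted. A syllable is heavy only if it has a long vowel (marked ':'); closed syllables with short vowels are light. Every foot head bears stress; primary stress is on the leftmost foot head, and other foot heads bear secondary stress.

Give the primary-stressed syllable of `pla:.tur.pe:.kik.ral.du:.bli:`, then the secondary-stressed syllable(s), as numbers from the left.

Weights: 1 pla: H, 2 tur L, 3 pe: H, 4 kik L, 5 ral L, 6 du: H, 7 bli: H.
Parse right to left (heavy = foot alone; LL = one foot; stranded L unfooted): (ˈpla:) tur (ˈpe:) (kik.ˈral) (ˈdu:) (ˈbli:).
Foot heads: 1, 3, 5, 6, 7.
Primary stress on the leftmost head = syllable 1.
Secondary stress on 3, 5, 6, 7: ˈpla:.tur.ˌpe:.kik.ˌral.ˌdu:.ˌbli:.

primary 1, secondary 3, 5, 6, 7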